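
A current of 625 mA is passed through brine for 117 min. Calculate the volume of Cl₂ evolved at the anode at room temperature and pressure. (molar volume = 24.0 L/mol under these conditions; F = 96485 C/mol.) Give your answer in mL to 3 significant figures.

546 mL

Q = It = 0.625 × 7020 = 4388 C
n(e⁻) = Q/F = 4388/96485 = 0.04548 mol
2Cl⁻ → Cl₂ + 2e⁻, so n(Cl₂) = 0.04548 / 2 = 0.02274 mol
V = 0.02274 × 24.0 = 0.5458 L
= 546 mL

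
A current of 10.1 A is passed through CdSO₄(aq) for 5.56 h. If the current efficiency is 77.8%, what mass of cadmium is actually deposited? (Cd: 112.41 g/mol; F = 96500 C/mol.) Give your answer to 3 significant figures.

Q = 10.1 × 20016 = 2.022×10^5 C
n(e⁻) = 2.022×10^5 / 96500 = 2.095 mol
Cd²⁺ + 2e⁻ → Cd, so theoretical m(Cd) = 1.048 × 112.41 = 117.8 g
Actual mass = 77.8% × 117.8 = 91.6 g

91.6 g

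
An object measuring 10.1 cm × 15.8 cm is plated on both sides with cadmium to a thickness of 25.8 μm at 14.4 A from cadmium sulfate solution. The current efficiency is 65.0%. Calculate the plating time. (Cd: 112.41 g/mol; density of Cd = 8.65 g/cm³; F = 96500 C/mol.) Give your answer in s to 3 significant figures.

1310 s

Plated area = 2 × 10.1 × 15.8 = 319.2 cm²
Volume = 319.2 × 25.8×10⁻⁴ cm = 0.8235 cm³
m(Cd) = 0.8235 × 8.65 = 7.123 g
n(Cd) = 7.123 / 112.41 = 0.06337 mol; n(e⁻) = 2 × 0.06337 = 0.1267 mol
Q = 0.1267 × 96500 / 0.650 = 18810 C
t = 18810 / 14.4 = 1306 s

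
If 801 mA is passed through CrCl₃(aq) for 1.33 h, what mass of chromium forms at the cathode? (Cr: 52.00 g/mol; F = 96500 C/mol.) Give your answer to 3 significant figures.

Charge passed = 0.801 × 4788 = 3835 C
n(e⁻) = 3835 / 96500 = 0.03974 mol
Cr³⁺ + 3e⁻ → Cr, so n(Cr) = 0.03974 / 3 = 0.01325 mol
m = 0.01325 × 52.00 = 0.689 g

0.689 g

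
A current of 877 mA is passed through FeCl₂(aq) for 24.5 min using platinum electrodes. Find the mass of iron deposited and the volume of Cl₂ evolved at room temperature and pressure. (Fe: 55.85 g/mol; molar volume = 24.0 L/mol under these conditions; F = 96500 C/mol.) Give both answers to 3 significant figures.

0.373 g Fe; 0.160 L Cl₂

Q = 0.877 × 1470 = 1289 C; n(e⁻) = 1289 / 96500 = 0.01336 mol
Cathode: Fe²⁺ + 2e⁻ → Fe → n(Fe) = 0.01336/2 = 0.006680 mol → 0.373 g
Anode: 2Cl⁻ → Cl₂ + 2e⁻ → n(Cl₂) = 0.01336/2 = 0.006680 mol → 0.160 L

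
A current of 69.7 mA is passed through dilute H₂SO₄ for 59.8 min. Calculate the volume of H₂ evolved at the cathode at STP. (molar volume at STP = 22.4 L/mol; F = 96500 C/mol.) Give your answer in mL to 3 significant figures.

29.0 mL

Q = 0.0697 A × 3588 s = 250.1 C
Moles of electrons = 250.1 / 96500 = 0.002592 mol
2H⁺ + 2e⁻ → H₂, so n(H₂) = 0.002592 / 2 = 0.001296 mol
V = 0.001296 × 22.4 = 0.02903 L
= 29.0 mL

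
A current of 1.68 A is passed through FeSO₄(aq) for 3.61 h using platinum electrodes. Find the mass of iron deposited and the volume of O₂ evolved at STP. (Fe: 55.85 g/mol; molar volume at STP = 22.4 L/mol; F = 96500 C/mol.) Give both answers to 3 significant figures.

Q = 1.68 × 12996 = 21830 C; n(e⁻) = 21830 / 96500 = 0.2262 mol
Cathode: Fe²⁺ + 2e⁻ → Fe → n(Fe) = 0.2262/2 = 0.1131 mol → 6.32 g
Anode: 2H₂O → O₂ + 4H⁺ + 4e⁻ → n(O₂) = 0.2262/4 = 0.05655 mol → 1.27 L

6.32 g Fe; 1.27 L O₂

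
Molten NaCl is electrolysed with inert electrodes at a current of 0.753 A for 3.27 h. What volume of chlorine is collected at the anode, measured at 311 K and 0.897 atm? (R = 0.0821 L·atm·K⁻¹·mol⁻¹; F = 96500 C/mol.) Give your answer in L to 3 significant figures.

Q = It = 0.753 × 11772 = 8864 C
n(e⁻) = Q/F = 8864/96500 = 0.09185 mol
2Cl⁻ → Cl₂ + 2e⁻, so n(Cl₂) = 0.09185 / 2 = 0.04593 mol
V = nRT/P = 0.04593 × 0.0821 × 311 / 0.897 = 1.307 L

1.31 L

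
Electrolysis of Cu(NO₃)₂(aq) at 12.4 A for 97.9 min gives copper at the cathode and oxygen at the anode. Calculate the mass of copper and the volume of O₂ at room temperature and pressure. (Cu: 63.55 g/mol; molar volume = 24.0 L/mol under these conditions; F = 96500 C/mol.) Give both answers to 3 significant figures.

Q = 12.4 × 5874 = 72840 C; n(e⁻) = 72840 / 96500 = 0.7548 mol
Cathode: Cu²⁺ + 2e⁻ → Cu → n(Cu) = 0.7548/2 = 0.3774 mol → 24.0 g
Anode: 2H₂O → O₂ + 4H⁺ + 4e⁻ → n(O₂) = 0.7548/4 = 0.1887 mol → 4.53 L

24.0 g Cu; 4.53 L O₂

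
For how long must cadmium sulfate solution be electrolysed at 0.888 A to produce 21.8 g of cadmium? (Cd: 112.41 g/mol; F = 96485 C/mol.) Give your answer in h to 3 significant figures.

11.7 h

n(Cd) = 21.8 / 112.41 = 0.1939 mol
Cd²⁺ + 2e⁻ → Cd, so n(e⁻) = 2 × 0.1939 = 0.3878 mol
Q = 0.3878 × 96485 = 37420 C
t = Q / I = 37420 / 0.888 = 42140 s = 11.7 h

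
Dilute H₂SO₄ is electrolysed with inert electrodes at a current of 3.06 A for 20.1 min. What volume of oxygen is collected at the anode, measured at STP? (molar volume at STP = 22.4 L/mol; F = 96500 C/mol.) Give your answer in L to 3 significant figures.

0.214 L

Q = It = 3.06 × 1206 = 3690 C
n(e⁻) = 3690 / 96500 = 0.03824 mol
2H₂O → O₂ + 4H⁺ + 4e⁻, so n(O₂) = 0.03824 / 4 = 0.009560 mol
V = 0.009560 × 22.4 = 0.2141 L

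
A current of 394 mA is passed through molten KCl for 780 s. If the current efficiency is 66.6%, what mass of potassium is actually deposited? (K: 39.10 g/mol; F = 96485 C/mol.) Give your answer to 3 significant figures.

0.0829 g

Q = 0.394 × 780 = 307.3 C
n(e⁻) = 307.3 / 96485 = 0.003185 mol
K⁺ + e⁻ → K, so theoretical m(K) = 0.003185 × 39.10 = 0.1245 g
Actual mass = 66.6% × 0.1245 = 0.0829 g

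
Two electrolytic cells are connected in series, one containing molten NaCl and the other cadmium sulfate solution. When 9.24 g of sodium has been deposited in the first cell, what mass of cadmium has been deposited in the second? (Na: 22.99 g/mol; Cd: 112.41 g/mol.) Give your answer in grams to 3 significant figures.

n(Na) = 9.24 / 22.99 = 0.4019 mol
Na⁺ + e⁻ → Na, so n(e⁻) = 0.4019 mol
Since the cells are in series, n(e⁻) in the Cd cell is also 0.4019 mol.
Cd²⁺ + 2e⁻ → Cd, so n(Cd) = 0.4019 / 2 = 0.2010 mol
m(Cd) = 0.2010 × 112.41 = 22.6 g

22.6 g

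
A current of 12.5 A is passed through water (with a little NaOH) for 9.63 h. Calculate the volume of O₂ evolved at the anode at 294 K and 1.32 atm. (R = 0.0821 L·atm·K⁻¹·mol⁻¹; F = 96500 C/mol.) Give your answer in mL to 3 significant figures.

Charge passed = 12.5 × 34668 = 4.334×10^5 C
Moles of electrons = 4.334×10^5 / 96500 = 4.491 mol
2H₂O → O₂ + 4H⁺ + 4e⁻, so n(O₂) = 4.491 / 4 = 1.123 mol
V = nRT/P = 1.123 × 0.0821 × 294 / 1.32 = 20.54 L
= 20500 mL

20500 mL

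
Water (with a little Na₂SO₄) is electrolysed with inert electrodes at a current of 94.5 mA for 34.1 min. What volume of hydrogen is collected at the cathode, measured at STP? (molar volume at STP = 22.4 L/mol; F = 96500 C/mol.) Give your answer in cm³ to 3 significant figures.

22.4 cm³

Q = It = 0.0945 × 2046 = 193.3 C
Moles of electrons = 193.3 / 96500 = 0.002003 mol
2H⁺ + 2e⁻ → H₂, so n(H₂) = 0.002003 / 2 = 0.001002 mol
V = 0.001002 × 22.4 = 0.02244 L
= 22.4 cm³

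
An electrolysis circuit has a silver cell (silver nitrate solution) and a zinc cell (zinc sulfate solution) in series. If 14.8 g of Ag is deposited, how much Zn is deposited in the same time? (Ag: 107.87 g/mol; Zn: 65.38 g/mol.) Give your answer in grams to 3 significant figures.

4.49 g

n(Ag) = 14.8 / 107.87 = 0.1372 mol
Ag⁺ + e⁻ → Ag, so n(e⁻) = 0.1372 mol
The cells are in series, so the same charge (and hence the same n(e⁻) = 0.1372 mol) passes through both.
Zn²⁺ + 2e⁻ → Zn, so n(Zn) = 0.1372 / 2 = 0.06860 mol
m(Zn) = 0.06860 × 65.38 = 4.49 g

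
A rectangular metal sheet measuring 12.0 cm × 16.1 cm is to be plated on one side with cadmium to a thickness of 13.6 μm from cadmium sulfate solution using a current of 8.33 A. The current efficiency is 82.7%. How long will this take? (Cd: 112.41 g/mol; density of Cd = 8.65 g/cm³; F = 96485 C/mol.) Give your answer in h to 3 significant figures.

Plated area = 12.0 × 16.1 = 193.2 cm²
Volume = 193.2 × 13.6×10⁻⁴ cm = 0.2628 cm³
m(Cd) = 0.2628 × 8.65 = 2.273 g
n(Cd) = 2.273 / 112.41 = 0.02022 mol; n(e⁻) = 2 × 0.02022 = 0.04044 mol
Q = 0.04044 × 96485 / 0.827 = 4718 C
t = 4718 / 8.33 = 566.4 s = 0.157 h

0.157 h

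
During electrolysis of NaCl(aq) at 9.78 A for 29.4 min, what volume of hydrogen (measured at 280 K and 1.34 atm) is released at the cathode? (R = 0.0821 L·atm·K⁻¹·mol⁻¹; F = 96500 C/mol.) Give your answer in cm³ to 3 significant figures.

1530 cm³

Q = It = 9.78 × 1764 = 17250 C
n(e⁻) = 17250 / 96500 = 0.1788 mol
2H⁺ + 2e⁻ → H₂, so n(H₂) = 0.1788 / 2 = 0.08940 mol
V = nRT/P = 0.08940 × 0.0821 × 280 / 1.34 = 1.534 L
= 1530 cm³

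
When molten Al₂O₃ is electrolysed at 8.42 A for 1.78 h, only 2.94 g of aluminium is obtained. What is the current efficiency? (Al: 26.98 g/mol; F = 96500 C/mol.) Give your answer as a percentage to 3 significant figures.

58.5%

Q = 8.42 × 6408 = 53960 C
n(e⁻) = 53960 / 96500 = 0.5592 mol
Al³⁺ + 3e⁻ → Al, so theoretical n(Al) = 0.1864 mol → 5.029 g
Efficiency = 2.94 / 5.029 = 0.5846 = 58.5%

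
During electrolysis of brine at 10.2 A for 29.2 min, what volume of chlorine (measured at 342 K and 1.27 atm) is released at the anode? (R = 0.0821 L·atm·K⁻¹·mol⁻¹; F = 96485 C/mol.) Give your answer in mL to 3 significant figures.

Q = It = 10.2 × 1752 = 17870 C
n(e⁻) = 17870 / 96485 = 0.1852 mol
2Cl⁻ → Cl₂ + 2e⁻, so n(Cl₂) = 0.1852 / 2 = 0.09260 mol
V = nRT/P = 0.09260 × 0.0821 × 342 / 1.27 = 2.047 L
= 2050 mL

2050 mL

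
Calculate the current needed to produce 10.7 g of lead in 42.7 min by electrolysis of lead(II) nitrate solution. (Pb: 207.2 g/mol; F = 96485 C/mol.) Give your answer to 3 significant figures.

3.89 A

n(Pb) = 10.7 / 207.2 = 0.05164 mol
Pb²⁺ + 2e⁻ → Pb, so n(e⁻) = 2 × 0.05164 = 0.1033 mol
Q = 0.1033 × 96485 = 9967 C
I = Q / t = 9967 / 2562 s = 3.89 A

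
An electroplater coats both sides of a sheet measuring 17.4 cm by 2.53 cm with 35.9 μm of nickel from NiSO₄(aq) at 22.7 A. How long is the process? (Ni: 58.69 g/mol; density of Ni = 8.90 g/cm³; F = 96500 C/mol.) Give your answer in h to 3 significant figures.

0.113 h

Plated area = 2 × 17.4 × 2.53 = 88.04 cm²
Volume = 88.04 × 35.9×10⁻⁴ cm = 0.3161 cm³
m(Ni) = 0.3161 × 8.90 = 2.813 g
n(Ni) = 2.813 / 58.69 = 0.04793 mol; n(e⁻) = 2 × 0.04793 = 0.09586 mol
Q = 0.09586 × 96500 = 9250 C
t = 9250 / 22.7 = 407.5 s = 0.113 h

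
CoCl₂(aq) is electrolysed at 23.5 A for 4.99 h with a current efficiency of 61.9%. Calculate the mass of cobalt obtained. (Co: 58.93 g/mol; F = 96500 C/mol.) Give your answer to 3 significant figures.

79.8 g

Q = 23.5 × 17964 = 4.222×10^5 C
n(e⁻) = 4.222×10^5 / 96500 = 4.375 mol
Co²⁺ + 2e⁻ → Co, so theoretical m(Co) = 2.188 × 58.93 = 128.9 g
Actual mass = 61.9% × 128.9 = 79.8 g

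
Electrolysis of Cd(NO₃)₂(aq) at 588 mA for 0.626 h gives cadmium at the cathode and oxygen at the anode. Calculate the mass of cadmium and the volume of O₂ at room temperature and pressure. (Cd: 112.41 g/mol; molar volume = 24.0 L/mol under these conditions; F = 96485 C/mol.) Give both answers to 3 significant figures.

Q = 0.588 × 2253.6 = 1325 C; n(e⁻) = 1325 / 96485 = 0.01373 mol
Cathode: Cd²⁺ + 2e⁻ → Cd → n(Cd) = 0.01373/2 = 0.006865 mol → 0.772 g
Anode: 2H₂O → O₂ + 4H⁺ + 4e⁻ → n(O₂) = 0.01373/4 = 0.003433 mol → 0.0824 L

0.772 g Cd; 0.0824 L O₂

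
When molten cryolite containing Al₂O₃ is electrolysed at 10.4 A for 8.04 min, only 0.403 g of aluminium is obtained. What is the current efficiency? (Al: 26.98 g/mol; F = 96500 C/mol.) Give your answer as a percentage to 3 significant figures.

Q = 10.4 × 482.4 = 5017 C
n(e⁻) = 5017 / 96500 = 0.05199 mol
Al³⁺ + 3e⁻ → Al, so theoretical n(Al) = 0.01733 mol → 0.4676 g
Efficiency = 0.403 / 0.4676 = 0.8618 = 86.2%

86.2%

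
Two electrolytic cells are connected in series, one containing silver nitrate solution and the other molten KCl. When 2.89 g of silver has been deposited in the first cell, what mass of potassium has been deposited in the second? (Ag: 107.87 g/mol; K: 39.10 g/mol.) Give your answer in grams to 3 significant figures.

1.05 g

n(Ag) = 2.89 / 107.87 = 0.02679 mol
Ag⁺ + e⁻ → Ag, so n(e⁻) = 0.02679 mol
Same current for the same time ⇒ same n(e⁻) = 0.02679 mol in both cells.
K⁺ + e⁻ → K, so n(K) = 0.02679 mol
m(K) = 0.02679 × 39.10 = 1.05 g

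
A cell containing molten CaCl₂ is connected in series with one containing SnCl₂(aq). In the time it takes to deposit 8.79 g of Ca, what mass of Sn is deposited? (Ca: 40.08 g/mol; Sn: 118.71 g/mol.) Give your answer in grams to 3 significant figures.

n(Ca) = 8.79 / 40.08 = 0.2193 mol
Ca²⁺ + 2e⁻ → Ca, so n(e⁻) = 2 × 0.2193 = 0.4386 mol
Same current for the same time ⇒ same n(e⁻) = 0.4386 mol in both cells.
Sn²⁺ + 2e⁻ → Sn, so n(Sn) = 0.4386 / 2 = 0.2193 mol
m(Sn) = 0.2193 × 118.71 = 26.0 g

26.0 g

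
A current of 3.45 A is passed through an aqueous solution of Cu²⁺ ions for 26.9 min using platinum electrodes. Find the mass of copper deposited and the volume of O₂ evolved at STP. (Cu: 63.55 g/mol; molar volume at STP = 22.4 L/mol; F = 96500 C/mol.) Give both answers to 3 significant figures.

Q = 3.45 × 1614 = 5568 C; n(e⁻) = 5568 / 96500 = 0.05770 mol
Cathode: Cu²⁺ + 2e⁻ → Cu → n(Cu) = 0.05770/2 = 0.02885 mol → 1.83 g
Anode: 2H₂O → O₂ + 4H⁺ + 4e⁻ → n(O₂) = 0.05770/4 = 0.01443 mol → 0.323 L

1.83 g Cu; 0.323 L O₂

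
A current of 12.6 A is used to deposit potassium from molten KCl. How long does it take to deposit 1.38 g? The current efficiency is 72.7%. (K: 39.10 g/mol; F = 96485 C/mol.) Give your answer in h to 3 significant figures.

n(K) = 1.38 / 39.10 = 0.03529 mol
K⁺ + e⁻ → K, so n(e⁻) = 0.03529 mol
Q = 0.03529 × 96485 / 0.727 = 4684 C
t = Q / I = 4684 / 12.6 = 371.7 s = 0.103 h

0.103 h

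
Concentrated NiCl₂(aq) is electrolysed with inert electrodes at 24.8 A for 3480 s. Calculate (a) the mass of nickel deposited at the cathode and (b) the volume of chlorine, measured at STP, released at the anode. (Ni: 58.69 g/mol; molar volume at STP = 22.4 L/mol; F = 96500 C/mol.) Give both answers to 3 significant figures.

26.2 g Ni; 10.0 L Cl₂

Q = 24.8 × 3480 = 86300 C; n(e⁻) = 86300 / 96500 = 0.8943 mol
Cathode: Ni²⁺ + 2e⁻ → Ni → n(Ni) = 0.8943/2 = 0.4472 mol → 26.2 g
Anode: 2Cl⁻ → Cl₂ + 2e⁻ → n(Cl₂) = 0.8943/2 = 0.4472 mol → 10.0 L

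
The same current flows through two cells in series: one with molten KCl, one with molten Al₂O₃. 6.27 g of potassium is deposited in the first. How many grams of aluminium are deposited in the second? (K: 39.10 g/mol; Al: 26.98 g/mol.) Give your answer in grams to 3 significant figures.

1.44 g

n(K) = 6.27 / 39.10 = 0.1604 mol
K⁺ + e⁻ → K, so n(e⁻) = 0.1604 mol
The cells are in series, so the same charge (and hence the same n(e⁻) = 0.1604 mol) passes through both.
Al³⁺ + 3e⁻ → Al, so n(Al) = 0.1604 / 3 = 0.05347 mol
m(Al) = 0.05347 × 26.98 = 1.44 g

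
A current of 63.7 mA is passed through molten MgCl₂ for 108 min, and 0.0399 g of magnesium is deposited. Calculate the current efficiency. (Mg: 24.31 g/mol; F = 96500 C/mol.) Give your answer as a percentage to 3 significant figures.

76.7%

Q = 0.0637 × 6480 = 412.8 C
n(e⁻) = 412.8 / 96500 = 0.004278 mol
Mg²⁺ + 2e⁻ → Mg, so theoretical n(Mg) = 0.002139 mol → 0.05200 g
Efficiency = 0.0399 / 0.05200 = 0.7673 = 76.7%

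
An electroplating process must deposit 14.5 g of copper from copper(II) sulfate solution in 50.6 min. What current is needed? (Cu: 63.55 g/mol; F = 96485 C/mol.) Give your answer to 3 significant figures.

n(Cu) = 14.5 / 63.55 = 0.2282 mol
Cu²⁺ + 2e⁻ → Cu, so n(e⁻) = 2 × 0.2282 = 0.4564 mol
Q = 0.4564 × 96485 = 44040 C
I = Q / t = 44040 / 3036 s = 14.5 A

14.5 A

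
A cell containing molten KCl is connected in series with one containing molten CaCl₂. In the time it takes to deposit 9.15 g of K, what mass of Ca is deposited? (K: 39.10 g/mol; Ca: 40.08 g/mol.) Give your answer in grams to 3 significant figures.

n(K) = 9.15 / 39.10 = 0.2340 mol
K⁺ + e⁻ → K, so n(e⁻) = 0.2340 mol
Since the cells are in series, n(e⁻) in the Ca cell is also 0.2340 mol.
Ca²⁺ + 2e⁻ → Ca, so n(Ca) = 0.2340 / 2 = 0.1170 mol
m(Ca) = 0.1170 × 40.08 = 4.69 g

4.69 g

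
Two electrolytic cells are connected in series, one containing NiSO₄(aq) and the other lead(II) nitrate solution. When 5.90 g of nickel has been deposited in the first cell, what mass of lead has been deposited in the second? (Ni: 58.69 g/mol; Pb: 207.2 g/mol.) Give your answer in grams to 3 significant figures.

20.8 g

n(Ni) = 5.90 / 58.69 = 0.1005 mol
Ni²⁺ + 2e⁻ → Ni, so n(e⁻) = 2 × 0.1005 = 0.2010 mol
The cells are in series, so the same charge (and hence the same n(e⁻) = 0.2010 mol) passes through both.
Pb²⁺ + 2e⁻ → Pb, so n(Pb) = 0.2010 / 2 = 0.1005 mol
m(Pb) = 0.1005 × 207.2 = 20.8 g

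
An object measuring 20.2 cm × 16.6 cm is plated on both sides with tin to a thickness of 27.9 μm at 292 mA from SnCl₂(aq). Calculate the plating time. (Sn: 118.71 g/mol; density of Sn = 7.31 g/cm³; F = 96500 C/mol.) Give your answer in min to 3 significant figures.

Plated area = 2 × 20.2 × 16.6 = 670.6 cm²
Volume = 670.6 × 27.9×10⁻⁴ cm = 1.871 cm³
m(Sn) = 1.871 × 7.31 = 13.68 g
n(Sn) = 13.68 / 118.71 = 0.1152 mol; n(e⁻) = 2 × 0.1152 = 0.2304 mol
Q = 0.2304 × 96500 = 22230 C
t = 22230 / 0.292 = 76130 s = 1270 min

1270 min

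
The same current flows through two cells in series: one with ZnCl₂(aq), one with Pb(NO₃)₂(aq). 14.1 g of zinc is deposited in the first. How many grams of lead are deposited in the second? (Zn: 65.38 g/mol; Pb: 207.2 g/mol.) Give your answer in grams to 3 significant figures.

44.7 g

n(Zn) = 14.1 / 65.38 = 0.2157 mol
Zn²⁺ + 2e⁻ → Zn, so n(e⁻) = 2 × 0.2157 = 0.4314 mol
Since the cells are in series, n(e⁻) in the Pb cell is also 0.4314 mol.
Pb²⁺ + 2e⁻ → Pb, so n(Pb) = 0.4314 / 2 = 0.2157 mol
m(Pb) = 0.2157 × 207.2 = 44.7 g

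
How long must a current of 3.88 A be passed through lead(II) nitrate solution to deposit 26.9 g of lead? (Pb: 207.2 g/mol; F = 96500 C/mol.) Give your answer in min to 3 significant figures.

108 min

n(Pb) = 26.9 / 207.2 = 0.1298 mol
Pb²⁺ + 2e⁻ → Pb, so n(e⁻) = 2 × 0.1298 = 0.2596 mol
Q = 0.2596 × 96500 = 25050 C
t = Q / I = 25050 / 3.88 = 6456 s = 108 min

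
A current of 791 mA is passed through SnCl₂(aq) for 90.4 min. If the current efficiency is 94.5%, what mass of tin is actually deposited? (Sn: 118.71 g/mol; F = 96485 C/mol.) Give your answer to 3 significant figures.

2.49 g

Q = 0.791 × 5424 = 4290 C
n(e⁻) = 4290 / 96485 = 0.04446 mol
Sn²⁺ + 2e⁻ → Sn, so theoretical m(Sn) = 0.02223 × 118.71 = 2.639 g
Actual mass = 94.5% × 2.639 = 2.49 g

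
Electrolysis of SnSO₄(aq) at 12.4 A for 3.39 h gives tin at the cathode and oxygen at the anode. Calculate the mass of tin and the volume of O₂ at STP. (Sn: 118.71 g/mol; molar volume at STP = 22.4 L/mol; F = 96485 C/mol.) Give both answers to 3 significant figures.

93.1 g Sn; 8.78 L O₂

Q = 12.4 × 12204 = 1.513×10^5 C; n(e⁻) = 1.513×10^5 / 96485 = 1.568 mol
Cathode: Sn²⁺ + 2e⁻ → Sn → n(Sn) = 1.568/2 = 0.7840 mol → 93.1 g
Anode: 2H₂O → O₂ + 4H⁺ + 4e⁻ → n(O₂) = 1.568/4 = 0.3920 mol → 8.78 L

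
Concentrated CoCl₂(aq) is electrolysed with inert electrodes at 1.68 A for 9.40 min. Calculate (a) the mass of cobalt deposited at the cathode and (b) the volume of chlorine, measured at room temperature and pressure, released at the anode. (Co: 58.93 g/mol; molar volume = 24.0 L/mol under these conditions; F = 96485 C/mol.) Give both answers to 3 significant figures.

Q = 1.68 × 564 = 947.5 C; n(e⁻) = 947.5 / 96485 = 0.009820 mol
Cathode: Co²⁺ + 2e⁻ → Co → n(Co) = 0.009820/2 = 0.004910 mol → 0.289 g
Anode: 2Cl⁻ → Cl₂ + 2e⁻ → n(Cl₂) = 0.009820/2 = 0.004910 mol → 0.118 L

0.289 g Co; 0.118 L Cl₂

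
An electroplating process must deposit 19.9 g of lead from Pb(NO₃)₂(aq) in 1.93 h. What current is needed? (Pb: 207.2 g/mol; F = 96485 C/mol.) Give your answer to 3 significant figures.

n(Pb) = 19.9 / 207.2 = 0.09604 mol
Pb²⁺ + 2e⁻ → Pb, so n(e⁻) = 2 × 0.09604 = 0.1921 mol
Q = 0.1921 × 96485 = 18530 C
I = Q / t = 18530 / 6948 s = 2.67 A

2.67 A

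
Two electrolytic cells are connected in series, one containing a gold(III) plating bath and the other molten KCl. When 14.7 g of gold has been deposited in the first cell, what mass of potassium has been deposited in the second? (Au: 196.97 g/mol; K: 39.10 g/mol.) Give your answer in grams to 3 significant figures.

8.75 g

n(Au) = 14.7 / 196.97 = 0.07463 mol
Au³⁺ + 3e⁻ → Au, so n(e⁻) = 3 × 0.07463 = 0.2239 mol
The cells are in series, so the same charge (and hence the same n(e⁻) = 0.2239 mol) passes through both.
K⁺ + e⁻ → K, so n(K) = 0.2239 mol
m(K) = 0.2239 × 39.10 = 8.75 g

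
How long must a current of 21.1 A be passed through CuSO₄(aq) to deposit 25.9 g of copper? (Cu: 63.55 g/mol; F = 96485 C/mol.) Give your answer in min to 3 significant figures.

62.1 min

n(Cu) = 25.9 / 63.55 = 0.4076 mol
Cu²⁺ + 2e⁻ → Cu, so n(e⁻) = 2 × 0.4076 = 0.8152 mol
Q = 0.8152 × 96485 = 78650 C
t = Q / I = 78650 / 21.1 = 3727 s = 62.1 min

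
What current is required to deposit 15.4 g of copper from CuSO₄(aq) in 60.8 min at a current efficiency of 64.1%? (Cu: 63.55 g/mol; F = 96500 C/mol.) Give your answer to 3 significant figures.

n(Cu) = 15.4 / 63.55 = 0.2423 mol
Cu²⁺ + 2e⁻ → Cu, so n(e⁻) = 2 × 0.2423 = 0.4846 mol
Q = 0.4846 × 96500 / 0.641 = 72950 C
I = Q / t = 72950 / 3648 s = 20.0 A

20.0 A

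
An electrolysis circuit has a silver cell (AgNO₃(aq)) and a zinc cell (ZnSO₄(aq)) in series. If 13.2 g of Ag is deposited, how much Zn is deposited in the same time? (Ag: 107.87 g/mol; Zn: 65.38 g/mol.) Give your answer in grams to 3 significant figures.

n(Ag) = 13.2 / 107.87 = 0.1224 mol
Ag⁺ + e⁻ → Ag, so n(e⁻) = 0.1224 mol
Same current for the same time ⇒ same n(e⁻) = 0.1224 mol in both cells.
Zn²⁺ + 2e⁻ → Zn, so n(Zn) = 0.1224 / 2 = 0.06120 mol
m(Zn) = 0.06120 × 65.38 = 4.00 g

4.00 g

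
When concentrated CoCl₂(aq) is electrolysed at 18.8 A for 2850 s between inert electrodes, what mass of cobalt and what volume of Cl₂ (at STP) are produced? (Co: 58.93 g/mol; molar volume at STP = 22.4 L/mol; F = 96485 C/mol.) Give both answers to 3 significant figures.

16.4 g Co; 6.22 L Cl₂

Q = 18.8 × 2850 = 53580 C; n(e⁻) = 53580 / 96485 = 0.5553 mol
Cathode: Co²⁺ + 2e⁻ → Co → n(Co) = 0.5553/2 = 0.2777 mol → 16.4 g
Anode: 2Cl⁻ → Cl₂ + 2e⁻ → n(Cl₂) = 0.5553/2 = 0.2777 mol → 6.22 L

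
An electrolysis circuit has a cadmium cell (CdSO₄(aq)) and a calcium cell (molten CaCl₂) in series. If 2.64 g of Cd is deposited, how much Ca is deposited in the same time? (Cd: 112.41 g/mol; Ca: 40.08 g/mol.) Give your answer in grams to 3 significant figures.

n(Cd) = 2.64 / 112.41 = 0.02349 mol
Cd²⁺ + 2e⁻ → Cd, so n(e⁻) = 2 × 0.02349 = 0.04698 mol
Same current for the same time ⇒ same n(e⁻) = 0.04698 mol in both cells.
Ca²⁺ + 2e⁻ → Ca, so n(Ca) = 0.04698 / 2 = 0.02349 mol
m(Ca) = 0.02349 × 40.08 = 0.941 g

0.941 g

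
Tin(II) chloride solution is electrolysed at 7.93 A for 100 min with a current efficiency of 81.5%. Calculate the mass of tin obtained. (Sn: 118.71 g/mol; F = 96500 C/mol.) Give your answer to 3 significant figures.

23.9 g

Q = 7.93 × 6000 = 47580 C
n(e⁻) = 47580 / 96500 = 0.4931 mol
Sn²⁺ + 2e⁻ → Sn, so theoretical m(Sn) = 0.2466 × 118.71 = 29.27 g
Actual mass = 81.5% × 29.27 = 23.9 g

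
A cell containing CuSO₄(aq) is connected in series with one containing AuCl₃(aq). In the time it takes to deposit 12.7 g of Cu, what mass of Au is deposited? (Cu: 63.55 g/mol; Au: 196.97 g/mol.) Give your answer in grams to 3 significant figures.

n(Cu) = 12.7 / 63.55 = 0.1998 mol
Cu²⁺ + 2e⁻ → Cu, so n(e⁻) = 2 × 0.1998 = 0.3996 mol
The cells are in series, so the same charge (and hence the same n(e⁻) = 0.3996 mol) passes through both.
Au³⁺ + 3e⁻ → Au, so n(Au) = 0.3996 / 3 = 0.1332 mol
m(Au) = 0.1332 × 196.97 = 26.2 g

26.2 g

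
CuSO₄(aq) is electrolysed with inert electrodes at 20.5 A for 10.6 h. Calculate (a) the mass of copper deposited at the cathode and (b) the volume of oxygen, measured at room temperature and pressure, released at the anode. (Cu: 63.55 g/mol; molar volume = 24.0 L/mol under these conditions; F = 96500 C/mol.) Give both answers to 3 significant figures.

Q = 20.5 × 38160 = 7.823×10^5 C; n(e⁻) = 7.823×10^5 / 96500 = 8.107 mol
Cathode: Cu²⁺ + 2e⁻ → Cu → n(Cu) = 8.107/2 = 4.054 mol → 258 g
Anode: 2H₂O → O₂ + 4H⁺ + 4e⁻ → n(O₂) = 8.107/4 = 2.027 mol → 48.6 L

258 g Cu; 48.6 L O₂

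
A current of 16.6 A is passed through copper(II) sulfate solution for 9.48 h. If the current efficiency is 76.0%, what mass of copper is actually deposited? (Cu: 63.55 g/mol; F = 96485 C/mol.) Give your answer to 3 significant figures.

142 g

Q = 16.6 × 34128 = 5.665×10^5 C
n(e⁻) = 5.665×10^5 / 96485 = 5.871 mol
Cu²⁺ + 2e⁻ → Cu, so theoretical m(Cu) = 2.936 × 63.55 = 186.6 g
Actual mass = 76.0% × 186.6 = 142 g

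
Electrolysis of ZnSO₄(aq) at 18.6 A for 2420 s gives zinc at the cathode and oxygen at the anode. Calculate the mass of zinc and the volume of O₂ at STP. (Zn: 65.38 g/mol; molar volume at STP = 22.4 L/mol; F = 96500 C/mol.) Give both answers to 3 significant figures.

15.2 g Zn; 2.61 L O₂

Q = 18.6 × 2420 = 45010 C; n(e⁻) = 45010 / 96500 = 0.4664 mol
Cathode: Zn²⁺ + 2e⁻ → Zn → n(Zn) = 0.4664/2 = 0.2332 mol → 15.2 g
Anode: 2H₂O → O₂ + 4H⁺ + 4e⁻ → n(O₂) = 0.4664/4 = 0.1166 mol → 2.61 L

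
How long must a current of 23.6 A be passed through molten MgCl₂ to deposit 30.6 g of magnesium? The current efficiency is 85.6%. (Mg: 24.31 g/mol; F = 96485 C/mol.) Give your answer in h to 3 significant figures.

3.34 h

n(Mg) = 30.6 / 24.31 = 1.259 mol
Mg²⁺ + 2e⁻ → Mg, so n(e⁻) = 2 × 1.259 = 2.518 mol
Q = 2.518 × 96485 / 0.856 = 2.838×10^5 C
t = Q / I = 2.838×10^5 / 23.6 = 12030 s = 3.34 h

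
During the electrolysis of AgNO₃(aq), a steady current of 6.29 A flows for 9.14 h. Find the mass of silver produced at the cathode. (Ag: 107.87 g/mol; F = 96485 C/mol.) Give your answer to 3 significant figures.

231 g

Q = It = 6.29 × 32904 = 2.070×10^5 C
n(e⁻) = Q/F = 2.070×10^5/96485 = 2.145 mol
Ag⁺ + e⁻ → Ag, so n(Ag) = 2.145 mol
m = 2.145 × 107.87 = 231 g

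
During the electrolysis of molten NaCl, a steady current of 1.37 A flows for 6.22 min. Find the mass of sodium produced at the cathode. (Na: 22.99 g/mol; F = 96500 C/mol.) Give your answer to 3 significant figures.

Q = It = 1.37 × 373.2 = 511.3 C
n(e⁻) = 511.3 / 96500 = 0.005298 mol
Na⁺ + e⁻ → Na, so n(Na) = 0.005298 mol
m = 0.005298 × 22.99 = 0.122 g

0.122 g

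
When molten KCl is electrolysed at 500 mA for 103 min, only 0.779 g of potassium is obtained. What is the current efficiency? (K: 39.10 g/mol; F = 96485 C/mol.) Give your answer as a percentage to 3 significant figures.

Q = 0.500 × 6180 = 3090 C
n(e⁻) = 3090 / 96485 = 0.03203 mol
K⁺ + e⁻ → K, so theoretical n(K) = 0.03203 mol → 1.252 g
Efficiency = 0.779 / 1.252 = 0.6222 = 62.2%

62.2%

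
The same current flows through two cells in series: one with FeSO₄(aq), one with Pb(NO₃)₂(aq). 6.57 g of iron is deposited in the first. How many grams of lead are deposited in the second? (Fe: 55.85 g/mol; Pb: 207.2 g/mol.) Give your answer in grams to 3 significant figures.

24.4 g

n(Fe) = 6.57 / 55.85 = 0.1176 mol
Fe²⁺ + 2e⁻ → Fe, so n(e⁻) = 2 × 0.1176 = 0.2352 mol
In series, the same 0.2352 mol of electrons flows through the second cell.
Pb²⁺ + 2e⁻ → Pb, so n(Pb) = 0.2352 / 2 = 0.1176 mol
m(Pb) = 0.1176 × 207.2 = 24.4 g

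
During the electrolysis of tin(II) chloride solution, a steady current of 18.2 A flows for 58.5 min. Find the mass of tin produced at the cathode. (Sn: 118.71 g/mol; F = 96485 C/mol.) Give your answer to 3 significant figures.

Q = 18.2 A × 3510 s = 63880 C
Moles of electrons = 63880 / 96485 = 0.6621 mol
Sn²⁺ + 2e⁻ → Sn, so n(Sn) = 0.6621 / 2 = 0.3311 mol
m = 0.3311 × 118.71 = 39.3 g

39.3 g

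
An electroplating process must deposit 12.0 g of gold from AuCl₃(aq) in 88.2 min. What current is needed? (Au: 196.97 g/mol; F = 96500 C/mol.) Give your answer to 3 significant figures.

3.33 A

n(Au) = 12.0 / 196.97 = 0.06092 mol
Au³⁺ + 3e⁻ → Au, so n(e⁻) = 3 × 0.06092 = 0.1828 mol
Q = 0.1828 × 96500 = 17640 C
I = Q / t = 17640 / 5292 s = 3.33 A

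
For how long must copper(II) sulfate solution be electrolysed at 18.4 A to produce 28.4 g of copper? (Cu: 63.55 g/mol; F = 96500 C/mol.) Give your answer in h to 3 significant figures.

1.30 h

n(Cu) = 28.4 / 63.55 = 0.4469 mol
Cu²⁺ + 2e⁻ → Cu, so n(e⁻) = 2 × 0.4469 = 0.8938 mol
Q = 0.8938 × 96500 = 86250 C
t = Q / I = 86250 / 18.4 = 4688 s = 1.30 h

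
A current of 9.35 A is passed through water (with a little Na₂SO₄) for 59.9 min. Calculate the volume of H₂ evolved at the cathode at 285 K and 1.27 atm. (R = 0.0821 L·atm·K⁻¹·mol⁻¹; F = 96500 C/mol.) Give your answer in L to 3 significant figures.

Charge passed = 9.35 × 3594 = 33600 C
Moles of electrons = 33600 / 96500 = 0.3482 mol
2H⁺ + 2e⁻ → H₂, so n(H₂) = 0.3482 / 2 = 0.1741 mol
V = nRT/P = 0.1741 × 0.0821 × 285 / 1.27 = 3.208 L

3.21 L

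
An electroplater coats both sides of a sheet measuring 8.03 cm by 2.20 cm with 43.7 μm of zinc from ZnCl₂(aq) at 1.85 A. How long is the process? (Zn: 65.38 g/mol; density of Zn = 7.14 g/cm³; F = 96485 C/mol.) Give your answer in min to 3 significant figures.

29.3 min

Plated area = 2 × 8.03 × 2.20 = 35.33 cm²
Volume = 35.33 × 43.7×10⁻⁴ cm = 0.1544 cm³
m(Zn) = 0.1544 × 7.14 = 1.102 g
n(Zn) = 1.102 / 65.38 = 0.01686 mol; n(e⁻) = 2 × 0.01686 = 0.03372 mol
Q = 0.03372 × 96485 = 3253 C
t = 3253 / 1.85 = 1758 s = 29.3 min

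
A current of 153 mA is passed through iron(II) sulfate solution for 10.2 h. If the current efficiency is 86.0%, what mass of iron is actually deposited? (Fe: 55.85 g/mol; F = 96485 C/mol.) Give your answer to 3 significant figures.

1.40 g

Q = 0.153 × 36720 = 5618 C
n(e⁻) = 5618 / 96485 = 0.05823 mol
Fe²⁺ + 2e⁻ → Fe, so theoretical m(Fe) = 0.02912 × 55.85 = 1.626 g
Actual mass = 86.0% × 1.626 = 1.40 g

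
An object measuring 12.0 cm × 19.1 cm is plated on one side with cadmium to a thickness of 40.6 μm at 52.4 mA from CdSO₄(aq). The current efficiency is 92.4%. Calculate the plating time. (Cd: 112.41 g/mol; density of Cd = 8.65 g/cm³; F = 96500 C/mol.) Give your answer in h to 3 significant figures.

79.3 h

Plated area = 12.0 × 19.1 = 229.2 cm²
Volume = 229.2 × 40.6×10⁻⁴ cm = 0.9306 cm³
m(Cd) = 0.9306 × 8.65 = 8.050 g
n(Cd) = 8.050 / 112.41 = 0.07161 mol; n(e⁻) = 2 × 0.07161 = 0.1432 mol
Q = 0.1432 × 96500 / 0.924 = 14960 C
t = 14960 / 0.0524 = 2.855×10^5 s = 79.3 h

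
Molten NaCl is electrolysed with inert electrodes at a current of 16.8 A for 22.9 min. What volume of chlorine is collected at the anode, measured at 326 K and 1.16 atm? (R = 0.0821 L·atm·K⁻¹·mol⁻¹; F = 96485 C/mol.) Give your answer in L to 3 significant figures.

2.76 L

Q = 16.8 A × 1374 s = 23080 C
n(e⁻) = Q/F = 23080/96485 = 0.2392 mol
2Cl⁻ → Cl₂ + 2e⁻, so n(Cl₂) = 0.2392 / 2 = 0.1196 mol
V = nRT/P = 0.1196 × 0.0821 × 326 / 1.16 = 2.760 L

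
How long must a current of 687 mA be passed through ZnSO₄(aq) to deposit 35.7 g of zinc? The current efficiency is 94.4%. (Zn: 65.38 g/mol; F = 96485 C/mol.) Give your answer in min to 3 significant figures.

n(Zn) = 35.7 / 65.38 = 0.5460 mol
Zn²⁺ + 2e⁻ → Zn, so n(e⁻) = 2 × 0.5460 = 1.092 mol
Q = 1.092 × 96485 / 0.944 = 1.116×10^5 C
t = Q / I = 1.116×10^5 / 0.687 = 1.624×10^5 s = 2710 min

2710 min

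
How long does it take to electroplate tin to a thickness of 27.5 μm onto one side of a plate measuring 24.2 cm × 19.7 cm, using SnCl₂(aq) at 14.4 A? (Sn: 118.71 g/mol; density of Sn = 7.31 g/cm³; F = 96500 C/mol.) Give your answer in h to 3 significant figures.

Plated area = 24.2 × 19.7 = 476.7 cm²
Volume = 476.7 × 27.5×10⁻⁴ cm = 1.311 cm³
m(Sn) = 1.311 × 7.31 = 9.583 g
n(Sn) = 9.583 / 118.71 = 0.08073 mol; n(e⁻) = 2 × 0.08073 = 0.1615 mol
Q = 0.1615 × 96500 = 15580 C
t = 15580 / 14.4 = 1082 s = 0.301 h

0.301 h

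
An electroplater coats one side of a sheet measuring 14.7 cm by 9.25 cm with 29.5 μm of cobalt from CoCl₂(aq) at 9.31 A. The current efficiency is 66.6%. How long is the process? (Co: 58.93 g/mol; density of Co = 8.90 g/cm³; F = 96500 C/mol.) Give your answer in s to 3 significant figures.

1890 s

Plated area = 14.7 × 9.25 = 136.0 cm²
Volume = 136.0 × 29.5×10⁻⁴ cm = 0.4012 cm³
m(Co) = 0.4012 × 8.90 = 3.571 g
n(Co) = 3.571 / 58.93 = 0.06060 mol; n(e⁻) = 2 × 0.06060 = 0.1212 mol
Q = 0.1212 × 96500 / 0.666 = 17560 C
t = 17560 / 9.31 = 1886 s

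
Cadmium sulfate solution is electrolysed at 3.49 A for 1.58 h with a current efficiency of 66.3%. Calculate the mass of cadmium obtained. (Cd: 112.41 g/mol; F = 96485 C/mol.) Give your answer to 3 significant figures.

Q = 3.49 × 5688 = 19850 C
n(e⁻) = 19850 / 96485 = 0.2057 mol
Cd²⁺ + 2e⁻ → Cd, so theoretical m(Cd) = 0.1029 × 112.41 = 11.57 g
Actual mass = 66.3% × 11.57 = 7.67 g

7.67 g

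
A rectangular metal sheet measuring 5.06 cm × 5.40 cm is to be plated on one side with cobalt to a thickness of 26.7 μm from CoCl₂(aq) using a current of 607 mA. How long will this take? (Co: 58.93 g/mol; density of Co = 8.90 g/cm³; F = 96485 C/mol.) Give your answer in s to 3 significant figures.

Plated area = 5.06 × 5.40 = 27.32 cm²
Volume = 27.32 × 26.7×10⁻⁴ cm = 0.07294 cm³
m(Co) = 0.07294 × 8.90 = 0.6492 g
n(Co) = 0.6492 / 58.93 = 0.01102 mol; n(e⁻) = 2 × 0.01102 = 0.02204 mol
Q = 0.02204 × 96485 = 2127 C
t = 2127 / 0.607 = 3504 s

3500 s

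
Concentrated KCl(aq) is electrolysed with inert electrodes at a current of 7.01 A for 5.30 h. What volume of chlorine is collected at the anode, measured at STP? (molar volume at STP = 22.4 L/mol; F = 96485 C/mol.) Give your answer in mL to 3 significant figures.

Charge passed = 7.01 × 19080 = 1.338×10^5 C
n(e⁻) = 1.338×10^5 / 96485 = 1.387 mol
2Cl⁻ → Cl₂ + 2e⁻, so n(Cl₂) = 1.387 / 2 = 0.6935 mol
V = 0.6935 × 22.4 = 15.53 L
= 15500 mL

15500 mL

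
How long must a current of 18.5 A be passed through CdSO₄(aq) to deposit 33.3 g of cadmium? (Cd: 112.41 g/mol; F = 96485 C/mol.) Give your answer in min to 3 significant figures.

51.5 min

n(Cd) = 33.3 / 112.41 = 0.2962 mol
Cd²⁺ + 2e⁻ → Cd, so n(e⁻) = 2 × 0.2962 = 0.5924 mol
Q = 0.5924 × 96485 = 57160 C
t = Q / I = 57160 / 18.5 = 3090 s = 51.5 min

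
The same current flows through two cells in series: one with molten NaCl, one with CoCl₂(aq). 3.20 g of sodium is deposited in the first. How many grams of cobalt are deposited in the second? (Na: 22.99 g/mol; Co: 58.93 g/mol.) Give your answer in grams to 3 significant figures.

n(Na) = 3.20 / 22.99 = 0.1392 mol
Na⁺ + e⁻ → Na, so n(e⁻) = 0.1392 mol
In series, the same 0.1392 mol of electrons flows through the second cell.
Co²⁺ + 2e⁻ → Co, so n(Co) = 0.1392 / 2 = 0.06960 mol
m(Co) = 0.06960 × 58.93 = 4.10 g

4.10 g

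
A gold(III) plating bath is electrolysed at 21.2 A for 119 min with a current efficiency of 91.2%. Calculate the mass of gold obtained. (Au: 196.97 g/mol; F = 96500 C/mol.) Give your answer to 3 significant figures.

Q = 21.2 × 7140 = 1.514×10^5 C
n(e⁻) = 1.514×10^5 / 96500 = 1.569 mol
Au³⁺ + 3e⁻ → Au, so theoretical m(Au) = 0.5230 × 196.97 = 103.0 g
Actual mass = 91.2% × 103.0 = 93.9 g

93.9 g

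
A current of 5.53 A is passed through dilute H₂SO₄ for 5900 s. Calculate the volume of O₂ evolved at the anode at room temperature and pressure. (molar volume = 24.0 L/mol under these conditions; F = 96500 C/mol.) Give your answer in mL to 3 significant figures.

Q = It = 5.53 × 5900 = 32630 C
n(e⁻) = Q/F = 32630/96500 = 0.3381 mol
2H₂O → O₂ + 4H⁺ + 4e⁻, so n(O₂) = 0.3381 / 4 = 0.08453 mol
V = 0.08453 × 24.0 = 2.029 L
= 2030 mL

2030 mL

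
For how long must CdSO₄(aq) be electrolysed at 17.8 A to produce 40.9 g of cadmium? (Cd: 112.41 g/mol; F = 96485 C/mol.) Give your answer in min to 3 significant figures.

n(Cd) = 40.9 / 112.41 = 0.3638 mol
Cd²⁺ + 2e⁻ → Cd, so n(e⁻) = 2 × 0.3638 = 0.7276 mol
Q = 0.7276 × 96485 = 70200 C
t = Q / I = 70200 / 17.8 = 3944 s = 65.7 min

65.7 min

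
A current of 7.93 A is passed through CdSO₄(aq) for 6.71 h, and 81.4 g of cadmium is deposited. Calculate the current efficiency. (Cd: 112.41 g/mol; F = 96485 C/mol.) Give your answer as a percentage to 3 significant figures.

72.9%

Q = 7.93 × 24156 = 1.916×10^5 C
n(e⁻) = 1.916×10^5 / 96485 = 1.986 mol
Cd²⁺ + 2e⁻ → Cd, so theoretical n(Cd) = 0.9930 mol → 111.6 g
Efficiency = 81.4 / 111.6 = 0.7294 = 72.9%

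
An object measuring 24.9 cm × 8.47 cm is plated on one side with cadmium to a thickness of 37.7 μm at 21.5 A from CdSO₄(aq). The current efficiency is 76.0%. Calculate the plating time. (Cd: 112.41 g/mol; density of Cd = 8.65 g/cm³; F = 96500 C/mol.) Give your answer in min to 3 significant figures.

12.0 min

Plated area = 24.9 × 8.47 = 210.9 cm²
Volume = 210.9 × 37.7×10⁻⁴ cm = 0.7951 cm³
m(Cd) = 0.7951 × 8.65 = 6.878 g
n(Cd) = 6.878 / 112.41 = 0.06119 mol; n(e⁻) = 2 × 0.06119 = 0.1224 mol
Q = 0.1224 × 96500 / 0.760 = 15540 C
t = 15540 / 21.5 = 722.8 s = 12.0 min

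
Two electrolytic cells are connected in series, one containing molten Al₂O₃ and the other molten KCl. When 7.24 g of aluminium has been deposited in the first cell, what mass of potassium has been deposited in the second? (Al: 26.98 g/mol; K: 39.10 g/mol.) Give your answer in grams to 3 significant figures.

n(Al) = 7.24 / 26.98 = 0.2683 mol
Al³⁺ + 3e⁻ → Al, so n(e⁻) = 3 × 0.2683 = 0.8049 mol
Same current for the same time ⇒ same n(e⁻) = 0.8049 mol in both cells.
K⁺ + e⁻ → K, so n(K) = 0.8049 mol
m(K) = 0.8049 × 39.10 = 31.5 g

31.5 g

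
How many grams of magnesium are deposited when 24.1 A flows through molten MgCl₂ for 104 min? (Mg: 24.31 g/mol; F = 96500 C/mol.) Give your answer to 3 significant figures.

18.9 g

Q = It = 24.1 × 6240 = 1.504×10^5 C
n(e⁻) = Q/F = 1.504×10^5/96500 = 1.559 mol
Mg²⁺ + 2e⁻ → Mg, so n(Mg) = 1.559 / 2 = 0.7795 mol
m = 0.7795 × 24.31 = 18.9 g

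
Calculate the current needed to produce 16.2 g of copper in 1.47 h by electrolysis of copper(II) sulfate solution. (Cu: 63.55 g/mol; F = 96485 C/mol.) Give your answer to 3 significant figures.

9.30 A

n(Cu) = 16.2 / 63.55 = 0.2549 mol
Cu²⁺ + 2e⁻ → Cu, so n(e⁻) = 2 × 0.2549 = 0.5098 mol
Q = 0.5098 × 96485 = 49190 C
I = Q / t = 49190 / 5292 s = 9.30 A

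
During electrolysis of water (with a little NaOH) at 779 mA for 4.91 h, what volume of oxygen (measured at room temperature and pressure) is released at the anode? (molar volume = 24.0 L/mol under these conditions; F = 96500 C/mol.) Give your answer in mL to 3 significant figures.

856 mL

Charge passed = 0.779 × 17676 = 13770 C
Moles of electrons = 13770 / 96500 = 0.1427 mol
2H₂O → O₂ + 4H⁺ + 4e⁻, so n(O₂) = 0.1427 / 4 = 0.03568 mol
V = 0.03568 × 24.0 = 0.8563 L
= 856 mL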